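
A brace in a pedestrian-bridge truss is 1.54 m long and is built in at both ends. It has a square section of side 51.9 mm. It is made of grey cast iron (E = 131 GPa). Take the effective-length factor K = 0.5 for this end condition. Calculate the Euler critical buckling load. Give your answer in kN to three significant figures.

I = a⁴/12 = 51.9⁴/12 = 6.046×10^5 mm⁴
I = 6.046×10^5 mm⁴ = 6.046×10^-7 m⁴
Effective length L_e = K·L = 0.5 × 1.54 = 0.7700 m
P_cr = π²EI / L_e² = π² × 131×10⁹ × 6.046×10^-7 / 0.7700² = 1.318×10^6 N

P_cr ≈ 1320 kN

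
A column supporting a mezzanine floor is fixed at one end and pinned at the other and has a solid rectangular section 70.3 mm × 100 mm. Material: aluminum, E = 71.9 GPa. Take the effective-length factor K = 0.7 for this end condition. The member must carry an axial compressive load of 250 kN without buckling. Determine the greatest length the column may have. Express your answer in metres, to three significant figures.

Buckling occurs about the weak axis: I_min = h·b³/12 with b = 70.3 mm (the shorter side).
I_min = 100×70.3³/12 = 2.895×10^6 mm⁴
I = 2.895×10^-6 m⁴
At the buckling limit P_cr = P = 2.500×10^5 N
From P_cr = π²EI/(K·L)²:  L = (1/K)·√(π²EI/P_cr) = (1/0.7)·√(π²×7.19×10^10×2.895×10^-6/2.500×10^5)
L = 4.10 m

L_max ≈ 4.10 m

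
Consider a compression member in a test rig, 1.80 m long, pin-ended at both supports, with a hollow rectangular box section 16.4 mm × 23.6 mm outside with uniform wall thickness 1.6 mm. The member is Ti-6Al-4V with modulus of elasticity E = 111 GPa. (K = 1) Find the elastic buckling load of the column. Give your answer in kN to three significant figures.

Inner dimensions: h_i = 23.6 − 2×1.6 = 20.40 mm, b_i = 16.4 − 2×1.6 = 13.20 mm
Weak-axis I_min = (h_o·b_o³ − h_i·b_i³)/12 with b_o = 16.4, b_i = 13.20 mm (shorter outer/inner sides).
I_min = (23.6×16.4³ − 20.40×13.20³)/12 = 4.765×10^3 mm⁴
I = 4.765×10^3 mm⁴ = 4.765×10^-9 m⁴
Effective length L_e = K·L = 1 × 1.80 = 1.800 m
P_cr = π²EI / L_e² = π² × 111×10⁹ × 4.765×10^-9 / 1.800² = 1.611×10^3 N

P_cr ≈ 1.61 kN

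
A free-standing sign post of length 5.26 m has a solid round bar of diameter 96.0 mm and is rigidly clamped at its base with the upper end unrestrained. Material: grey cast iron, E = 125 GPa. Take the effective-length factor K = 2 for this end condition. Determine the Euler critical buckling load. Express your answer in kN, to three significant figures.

I = πd⁴/64 = π×96.0⁴/64 = 4.169×10^6 mm⁴
I = 4.169×10^6 mm⁴ = 4.169×10^-6 m⁴
Effective length L_e = K·L = 2 × 5.26 = 10.52 m
P_cr = π²EI / L_e² = π² × 125×10⁹ × 4.169×10^-6 / 10.52² = 4.648×10^4 N

P_cr ≈ 46.5 kN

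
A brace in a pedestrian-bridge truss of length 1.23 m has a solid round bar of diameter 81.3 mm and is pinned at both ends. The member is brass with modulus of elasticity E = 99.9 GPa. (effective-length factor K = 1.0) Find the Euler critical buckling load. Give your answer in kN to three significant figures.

P_cr ≈ 1400 kN

I = πd⁴/64 = π×81.3⁴/64 = 2.145×10^6 mm⁴
I = 2.145×10^6 mm⁴ = 2.145×10^-6 m⁴
Effective length L_e = K·L = 1 × 1.23 = 1.230 m
P_cr = π²EI / L_e² = π² × 99.9×10⁹ × 2.145×10^-6 / 1.230² = 1.398×10^6 N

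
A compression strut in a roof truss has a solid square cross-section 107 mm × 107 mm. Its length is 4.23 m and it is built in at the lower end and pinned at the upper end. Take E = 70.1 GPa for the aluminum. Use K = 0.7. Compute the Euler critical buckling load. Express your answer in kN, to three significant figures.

I = a⁴/12 = 107⁴/12 = 1.092×10^7 mm⁴
I = 1.092×10^7 mm⁴ = 1.092×10^-5 m⁴
Effective length L_e = K·L = 0.7 × 4.23 = 2.961 m
P_cr = π²EI / L_e² = π² × 70.1×10⁹ × 1.092×10^-5 / 2.961² = 8.620×10^5 N

P_cr ≈ 862 kN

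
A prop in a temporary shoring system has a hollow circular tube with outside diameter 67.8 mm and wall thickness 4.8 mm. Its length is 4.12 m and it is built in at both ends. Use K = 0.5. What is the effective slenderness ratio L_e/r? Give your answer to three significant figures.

λ ≈ 92.2

Inner diameter d_i = 67.8 − 2×4.8 = 58.20 mm
I = π(d_o⁴ − d_i⁴)/64 = π(67.8⁴ − 58.20⁴)/64 = 4.741×10^5 mm⁴
A = 950.0 mm²;  r_min = √(I/A) = √(4.741×10^5/950.0) = 22.34 mm
L_e = K·L = 0.5 × 4.12 m = 2.060 m = 2060.0 mm
λ = L_e / r_min = 2060.0 / 22.34 = 92.2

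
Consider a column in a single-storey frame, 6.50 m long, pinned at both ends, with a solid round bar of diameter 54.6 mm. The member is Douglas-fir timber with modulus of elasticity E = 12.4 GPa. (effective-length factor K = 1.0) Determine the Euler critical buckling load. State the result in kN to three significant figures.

I = πd⁴/64 = π×54.6⁴/64 = 4.363×10^5 mm⁴
I = 4.363×10^5 mm⁴ = 4.363×10^-7 m⁴
Effective length L_e = K·L = 1 × 6.50 = 6.500 m
P_cr = π²EI / L_e² = π² × 12.4×10⁹ × 4.363×10^-7 / 6.500² = 1.264×10^3 N

P_cr ≈ 1.26 kN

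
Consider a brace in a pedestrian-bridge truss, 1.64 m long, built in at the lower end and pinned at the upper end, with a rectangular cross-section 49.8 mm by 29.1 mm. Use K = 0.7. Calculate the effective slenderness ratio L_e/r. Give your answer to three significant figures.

λ ≈ 137

For a rectangle r_min = b/√12 = 29.1/√12 = 8.400 mm
L_e = K·L = 0.7 × 1.64 m = 1.148 m = 1148.0 mm
λ = L_e / r_min = 1148.0 / 8.400 = 137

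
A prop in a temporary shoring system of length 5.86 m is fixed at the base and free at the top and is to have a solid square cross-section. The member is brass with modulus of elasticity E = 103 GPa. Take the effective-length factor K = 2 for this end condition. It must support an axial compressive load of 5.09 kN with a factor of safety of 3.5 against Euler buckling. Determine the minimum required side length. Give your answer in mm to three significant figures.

a ≈ 73.3 mm

Required P_cr = n·P = 3.5 × 5.09 = 17.81 kN
L_e = K·L = 2 × 5.86 = 11.72 m
Required I = P_cr·L_e²/(π²E) = 1.782×10^4 × 11.72² / (π² × 1.03×10^11) = 2.407×10^-6 m⁴
I_req = 2.407×10^6 mm⁴
Solid square: I = a⁴/12  ⇒  a = (12I)^(1/4) = (12×2.407×10^6)^(1/4) = 73.3 mm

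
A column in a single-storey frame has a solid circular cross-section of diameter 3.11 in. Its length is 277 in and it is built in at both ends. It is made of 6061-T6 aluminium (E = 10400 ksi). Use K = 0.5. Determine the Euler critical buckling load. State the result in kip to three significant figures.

I = πd⁴/64 = π×3.11⁴/64 = 4.592 in⁴
Effective length L_e = K·L = 0.5 × 277 = 138.5 in
P_cr = π²EI / L_e² = π² × 10400×10³ × 4.592 / 138.5² = 2.457×10^4 lb

P_cr ≈ 24.6 kip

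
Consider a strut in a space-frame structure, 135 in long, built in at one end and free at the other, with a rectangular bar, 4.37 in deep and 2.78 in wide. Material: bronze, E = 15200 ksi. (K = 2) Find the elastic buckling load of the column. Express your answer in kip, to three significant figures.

P_cr ≈ 16.1 kip

Buckling occurs about the weak axis: I_min = h·b³/12 with b = 2.78 in (the shorter side).
I_min = 4.37×2.78³/12 = 7.824 in⁴
Effective length L_e = K·L = 2 × 135 = 270.0 in
P_cr = π²EI / L_e² = π² × 15200×10³ × 7.824 / 270.0² = 1.610×10^4 lb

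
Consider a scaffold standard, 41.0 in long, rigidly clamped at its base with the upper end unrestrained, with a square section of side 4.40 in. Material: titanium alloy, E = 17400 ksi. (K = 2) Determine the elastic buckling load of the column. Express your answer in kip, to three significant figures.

P_cr ≈ 798 kip

I = a⁴/12 = 4.40⁴/12 = 31.23 in⁴
Effective length L_e = K·L = 2 × 41.0 = 82.00 in
P_cr = π²EI / L_e² = π² × 17400×10³ × 31.23 / 82.00² = 7.977×10^5 lb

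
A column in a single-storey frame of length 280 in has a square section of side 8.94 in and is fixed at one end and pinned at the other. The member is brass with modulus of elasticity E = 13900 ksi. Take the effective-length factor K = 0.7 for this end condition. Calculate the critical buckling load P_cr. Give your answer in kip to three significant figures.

P_cr ≈ 1900 kip

I = a⁴/12 = 8.94⁴/12 = 532.3 in⁴
Effective length L_e = K·L = 0.7 × 280 = 196.0 in
P_cr = π²EI / L_e² = π² × 13900×10³ × 532.3 / 196.0² = 1.901×10^6 lb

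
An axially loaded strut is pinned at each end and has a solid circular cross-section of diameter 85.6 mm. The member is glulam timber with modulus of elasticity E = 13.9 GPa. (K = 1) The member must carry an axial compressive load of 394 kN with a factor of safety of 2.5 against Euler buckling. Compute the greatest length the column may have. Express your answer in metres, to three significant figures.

L_max ≈ 0.606 m

I = πd⁴/64 = π×85.6⁴/64 = 2.636×10^6 mm⁴
I = 2.636×10^-6 m⁴
Required critical load P_cr = n·P = 2.5 × 394 = 985.0 kN = 9.850×10^5 N
From P_cr = π²EI/(K·L)²:  L = (1/K)·√(π²EI/P_cr) = (1/1)·√(π²×1.39×10^10×2.636×10^-6/9.850×10^5)
L = 0.606 m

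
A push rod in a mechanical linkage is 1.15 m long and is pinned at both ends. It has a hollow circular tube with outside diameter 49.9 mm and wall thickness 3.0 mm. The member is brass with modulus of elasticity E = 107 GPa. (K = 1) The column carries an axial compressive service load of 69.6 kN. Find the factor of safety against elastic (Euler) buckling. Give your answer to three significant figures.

n ≈ 1.40

Inner diameter d_i = 49.9 − 2×3.0 = 43.90 mm
I = π(d_o⁴ − d_i⁴)/64 = π(49.9⁴ − 43.90⁴)/64 = 1.220×10^5 mm⁴
I = 1.220×10^5 mm⁴ = 1.220×10^-7 m⁴
Effective length L_e = K·L = 1 × 1.15 = 1.150 m
P_cr = π²EI / L_e² = π² × 107×10⁹ × 1.220×10^-7 / 1.150² = 9.745×10^4 N
Factor of safety n = P_cr / P = 97.445 / 69.6 = 1.40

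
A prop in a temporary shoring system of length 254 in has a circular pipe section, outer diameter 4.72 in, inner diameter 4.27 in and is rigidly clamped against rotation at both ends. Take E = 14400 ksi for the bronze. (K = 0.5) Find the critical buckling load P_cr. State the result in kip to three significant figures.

d_o = 4.72 in, d_i = 4.27 in
I = π(d_o⁴ − d_i⁴)/64 = π(4.72⁴ − 4.270⁴)/64 = 8.045 in⁴
Effective length L_e = K·L = 0.5 × 254 = 127.0 in
P_cr = π²EI / L_e² = π² × 14400×10³ × 8.045 / 127.0² = 7.089×10^4 lb

P_cr ≈ 70.9 kip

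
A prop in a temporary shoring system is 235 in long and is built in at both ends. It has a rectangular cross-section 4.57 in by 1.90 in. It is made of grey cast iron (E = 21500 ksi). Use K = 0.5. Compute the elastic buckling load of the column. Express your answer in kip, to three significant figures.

Buckling occurs about the weak axis: I_min = h·b³/12 with b = 1.90 in (the shorter side).
I_min = 4.57×1.90³/12 = 2.612 in⁴
Effective length L_e = K·L = 0.5 × 235 = 117.5 in
P_cr = π²EI / L_e² = π² × 21500×10³ × 2.612 / 117.5² = 4.015×10^4 lb

P_cr ≈ 40.1 kip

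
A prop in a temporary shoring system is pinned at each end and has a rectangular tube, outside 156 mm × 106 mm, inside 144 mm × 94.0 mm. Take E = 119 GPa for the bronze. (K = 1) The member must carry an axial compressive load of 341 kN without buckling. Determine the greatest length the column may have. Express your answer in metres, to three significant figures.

L_max ≈ 4.36 m

Weak-axis I_min = (h_o·b_o³ − h_i·b_i³)/12 with b_o = 106, b_i = 94.00 mm (shorter outer/inner sides).
I_min = (156×106³ − 144.0×94.00³)/12 = 5.516×10^6 mm⁴
I = 5.516×10^-6 m⁴
At the buckling limit P_cr = P = 3.410×10^5 N
From P_cr = π²EI/(K·L)²:  L = (1/K)·√(π²EI/P_cr) = (1/1)·√(π²×1.19×10^11×5.516×10^-6/3.410×10^5)
L = 4.36 m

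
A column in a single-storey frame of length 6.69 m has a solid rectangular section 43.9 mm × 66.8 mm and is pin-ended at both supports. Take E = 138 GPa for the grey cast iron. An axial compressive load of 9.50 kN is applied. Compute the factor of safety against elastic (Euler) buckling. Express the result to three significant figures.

n ≈ 1.51

Buckling occurs about the weak axis: I_min = h·b³/12 with b = 43.9 mm (the shorter side).
I_min = 66.8×43.9³/12 = 4.710×10^5 mm⁴
I = 4.710×10^5 mm⁴ = 4.710×10^-7 m⁴
Effective length L_e = K·L = 1 × 6.69 = 6.690 m
P_cr = π²EI / L_e² = π² × 138×10⁹ × 4.710×10^-7 / 6.690² = 1.433×10^4 N
Factor of safety n = P_cr / P = 14.332 / 9.50 = 1.51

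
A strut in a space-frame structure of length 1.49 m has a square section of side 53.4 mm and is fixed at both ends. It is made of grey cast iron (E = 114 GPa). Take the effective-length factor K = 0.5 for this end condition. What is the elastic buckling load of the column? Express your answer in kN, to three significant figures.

I = a⁴/12 = 53.4⁴/12 = 6.776×10^5 mm⁴
I = 6.776×10^5 mm⁴ = 6.776×10^-7 m⁴
Effective length L_e = K·L = 0.5 × 1.49 = 0.7450 m
P_cr = π²EI / L_e² = π² × 114×10⁹ × 6.776×10^-7 / 0.7450² = 1.374×10^6 N

P_cr ≈ 1370 kN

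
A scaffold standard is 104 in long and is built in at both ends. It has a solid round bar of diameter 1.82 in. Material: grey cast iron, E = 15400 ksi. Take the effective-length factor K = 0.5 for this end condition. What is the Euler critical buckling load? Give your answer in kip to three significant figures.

P_cr ≈ 30.3 kip

I = πd⁴/64 = π×1.82⁴/64 = 0.5386 in⁴
Effective length L_e = K·L = 0.5 × 104 = 52.00 in
P_cr = π²EI / L_e² = π² × 15400×10³ × 0.5386 / 52.00² = 3.027×10^4 lb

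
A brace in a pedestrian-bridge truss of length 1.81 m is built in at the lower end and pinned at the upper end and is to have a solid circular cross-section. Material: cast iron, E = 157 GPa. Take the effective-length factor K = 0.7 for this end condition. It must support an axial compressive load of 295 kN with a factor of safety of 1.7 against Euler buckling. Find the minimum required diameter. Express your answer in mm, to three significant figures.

Required P_cr = n·P = 1.7 × 295 = 501.5 kN
L_e = K·L = 0.7 × 1.81 = 1.267 m
Required I = P_cr·L_e²/(π²E) = 5.015×10^5 × 1.267² / (π² × 1.57×10^11) = 5.195×10^-7 m⁴
I_req = 5.195×10^5 mm⁴
Solid circle: I = πd⁴/64  ⇒  d = (64I/π)^(1/4) = (64×5.195×10^5/π)^(1/4) = 57.0 mm

d ≈ 57.0 mm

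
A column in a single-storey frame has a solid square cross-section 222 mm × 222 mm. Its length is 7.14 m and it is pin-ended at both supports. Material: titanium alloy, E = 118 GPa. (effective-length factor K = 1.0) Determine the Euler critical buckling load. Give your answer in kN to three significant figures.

I = a⁴/12 = 222⁴/12 = 2.024×10^8 mm⁴
I = 2.024×10^8 mm⁴ = 2.024×10^-4 m⁴
Effective length L_e = K·L = 1 × 7.14 = 7.140 m
P_cr = π²EI / L_e² = π² × 118×10⁹ × 2.024×10^-4 / 7.140² = 4.624×10^6 N

P_cr ≈ 4620 kN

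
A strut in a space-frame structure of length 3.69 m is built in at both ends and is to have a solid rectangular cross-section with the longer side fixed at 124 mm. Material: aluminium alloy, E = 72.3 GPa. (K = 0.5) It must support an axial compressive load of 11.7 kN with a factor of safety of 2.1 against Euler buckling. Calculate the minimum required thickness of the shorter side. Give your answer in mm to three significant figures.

Required P_cr = n·P = 2.1 × 11.7 = 24.57 kN
L_e = K·L = 0.5 × 3.69 = 1.845 m
Required I = P_cr·L_e²/(π²E) = 2.457×10^4 × 1.845² / (π² × 7.23×10^10) = 1.172×10^-7 m⁴
I_req = 1.172×10^5 mm⁴
Rectangle, weak axis: I_min = h·b³/12 with h = 124 mm fixed  ⇒  b = (12I/h)^(1/3) = 22.5 mm

b ≈ 22.5 mm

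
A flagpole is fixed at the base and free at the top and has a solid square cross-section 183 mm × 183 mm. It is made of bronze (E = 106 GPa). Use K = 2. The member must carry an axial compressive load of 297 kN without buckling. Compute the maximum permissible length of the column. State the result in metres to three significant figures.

L_max ≈ 9.07 m

I = a⁴/12 = 183⁴/12 = 9.346×10^7 mm⁴
I = 9.346×10^-5 m⁴
At the buckling limit P_cr = P = 2.970×10^5 N
From P_cr = π²EI/(K·L)²:  L = (1/K)·√(π²EI/P_cr) = (1/2)·√(π²×1.06×10^11×9.346×10^-5/2.970×10^5)
L = 9.07 m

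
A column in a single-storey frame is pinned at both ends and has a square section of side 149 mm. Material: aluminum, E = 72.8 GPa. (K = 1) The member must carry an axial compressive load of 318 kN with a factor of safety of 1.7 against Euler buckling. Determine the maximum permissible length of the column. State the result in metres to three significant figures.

L_max ≈ 7.39 m

I = a⁴/12 = 149⁴/12 = 4.107×10^7 mm⁴
I = 4.107×10^-5 m⁴
Required critical load P_cr = n·P = 1.7 × 318 = 540.6 kN = 5.406×10^5 N
From P_cr = π²EI/(K·L)²:  L = (1/K)·√(π²EI/P_cr) = (1/1)·√(π²×7.28×10^10×4.107×10^-5/5.406×10^5)
L = 7.39 m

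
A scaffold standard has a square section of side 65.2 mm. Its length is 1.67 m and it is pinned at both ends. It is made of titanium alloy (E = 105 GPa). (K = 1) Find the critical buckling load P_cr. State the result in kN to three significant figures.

P_cr ≈ 560 kN

I = a⁴/12 = 65.2⁴/12 = 1.506×10^6 mm⁴
I = 1.506×10^6 mm⁴ = 1.506×10^-6 m⁴
Effective length L_e = K·L = 1 × 1.67 = 1.670 m
P_cr = π²EI / L_e² = π² × 105×10⁹ × 1.506×10^-6 / 1.670² = 5.596×10^5 N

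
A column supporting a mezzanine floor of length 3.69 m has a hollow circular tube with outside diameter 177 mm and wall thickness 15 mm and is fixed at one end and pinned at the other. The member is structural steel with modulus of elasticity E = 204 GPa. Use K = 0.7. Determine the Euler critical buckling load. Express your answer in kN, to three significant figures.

P_cr ≈ 7620 kN

Inner diameter d_i = 177 − 2×15 = 147.0 mm
I = π(d_o⁴ − d_i⁴)/64 = π(177⁴ − 147.0⁴)/64 = 2.526×10^7 mm⁴
I = 2.526×10^7 mm⁴ = 2.526×10^-5 m⁴
Effective length L_e = K·L = 0.7 × 3.69 = 2.583 m
P_cr = π²EI / L_e² = π² × 204×10⁹ × 2.526×10^-5 / 2.583² = 7.622×10^6 N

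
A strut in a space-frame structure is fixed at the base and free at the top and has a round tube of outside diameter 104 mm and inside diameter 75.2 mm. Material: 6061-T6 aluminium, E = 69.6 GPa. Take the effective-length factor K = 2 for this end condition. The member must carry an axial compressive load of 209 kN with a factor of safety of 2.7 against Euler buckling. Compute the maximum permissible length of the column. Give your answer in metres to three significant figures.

d_o = 104 mm, d_i = 75.2 mm
I = π(d_o⁴ − d_i⁴)/64 = π(104⁴ − 75.20⁴)/64 = 4.173×10^6 mm⁴
I = 4.173×10^-6 m⁴
Required critical load P_cr = n·P = 2.7 × 209 = 564.3 kN = 5.643×10^5 N
From P_cr = π²EI/(K·L)²:  L = (1/K)·√(π²EI/P_cr) = (1/2)·√(π²×6.96×10^10×4.173×10^-6/5.643×10^5)
L = 1.13 m

L_max ≈ 1.13 m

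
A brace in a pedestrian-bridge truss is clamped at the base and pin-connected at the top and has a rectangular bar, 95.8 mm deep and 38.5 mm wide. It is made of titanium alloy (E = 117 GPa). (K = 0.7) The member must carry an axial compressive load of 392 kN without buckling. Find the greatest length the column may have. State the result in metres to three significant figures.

Buckling occurs about the weak axis: I_min = h·b³/12 with b = 38.5 mm (the shorter side).
I_min = 95.8×38.5³/12 = 4.556×10^5 mm⁴
I = 4.556×10^-7 m⁴
At the buckling limit P_cr = P = 3.920×10^5 N
From P_cr = π²EI/(K·L)²:  L = (1/K)·√(π²EI/P_cr) = (1/0.7)·√(π²×1.17×10^11×4.556×10^-7/3.920×10^5)
L = 1.65 m

L_max ≈ 1.65 m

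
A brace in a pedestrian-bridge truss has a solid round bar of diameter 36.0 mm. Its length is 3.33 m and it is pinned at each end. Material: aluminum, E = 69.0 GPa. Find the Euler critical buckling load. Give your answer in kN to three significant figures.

P_cr ≈ 5.06 kN

I = πd⁴/64 = π×36.0⁴/64 = 8.245×10^4 mm⁴
I = 8.245×10^4 mm⁴ = 8.245×10^-8 m⁴
Effective length L_e = K·L = 1 × 3.33 = 3.330 m
P_cr = π²EI / L_e² = π² × 69.0×10⁹ × 8.245×10^-8 / 3.330² = 5.063×10^3 N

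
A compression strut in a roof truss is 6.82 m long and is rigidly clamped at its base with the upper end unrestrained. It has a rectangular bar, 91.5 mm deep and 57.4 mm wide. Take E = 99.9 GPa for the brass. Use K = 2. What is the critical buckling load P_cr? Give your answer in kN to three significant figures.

P_cr ≈ 7.64 kN

Buckling occurs about the weak axis: I_min = h·b³/12 with b = 57.4 mm (the shorter side).
I_min = 91.5×57.4³/12 = 1.442×10^6 mm⁴
I = 1.442×10^6 mm⁴ = 1.442×10^-6 m⁴
Effective length L_e = K·L = 2 × 6.82 = 13.64 m
P_cr = π²EI / L_e² = π² × 99.9×10⁹ × 1.442×10^-6 / 13.64² = 7.642×10^3 N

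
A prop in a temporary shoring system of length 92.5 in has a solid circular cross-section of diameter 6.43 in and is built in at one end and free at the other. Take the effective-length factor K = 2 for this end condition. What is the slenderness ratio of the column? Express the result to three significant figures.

I = πd⁴/64 = π×6.43⁴/64 = 83.91 in⁴
A = 32.47 in²;  r_min = √(I/A) = √(83.91/32.47) = 1.607 in
L_e = K·L = 2 × 92.5 = 185.0 in
λ = L_e / r_min = 185.00 / 1.607 = 115

λ ≈ 115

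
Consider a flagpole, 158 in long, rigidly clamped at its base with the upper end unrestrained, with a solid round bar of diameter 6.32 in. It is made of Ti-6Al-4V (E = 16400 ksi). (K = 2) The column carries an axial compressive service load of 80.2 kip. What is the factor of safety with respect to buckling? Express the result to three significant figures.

I = πd⁴/64 = π×6.32⁴/64 = 78.31 in⁴
Effective length L_e = K·L = 2 × 158 = 316.0 in
P_cr = π²EI / L_e² = π² × 16400×10³ × 78.31 / 316.0² = 1.269×10^5 lb
Factor of safety n = P_cr / P = 126.94 / 80.2 = 1.58

n ≈ 1.58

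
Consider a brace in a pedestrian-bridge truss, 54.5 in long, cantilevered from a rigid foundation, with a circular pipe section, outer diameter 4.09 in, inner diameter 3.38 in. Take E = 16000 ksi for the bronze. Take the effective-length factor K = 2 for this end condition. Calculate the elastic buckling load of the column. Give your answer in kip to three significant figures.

d_o = 4.09 in, d_i = 3.38 in
I = π(d_o⁴ − d_i⁴)/64 = π(4.09⁴ − 3.380⁴)/64 = 7.329 in⁴
Effective length L_e = K·L = 2 × 54.5 = 109.0 in
P_cr = π²EI / L_e² = π² × 16000×10³ × 7.329 / 109.0² = 9.742×10^4 lb

P_cr ≈ 97.4 kip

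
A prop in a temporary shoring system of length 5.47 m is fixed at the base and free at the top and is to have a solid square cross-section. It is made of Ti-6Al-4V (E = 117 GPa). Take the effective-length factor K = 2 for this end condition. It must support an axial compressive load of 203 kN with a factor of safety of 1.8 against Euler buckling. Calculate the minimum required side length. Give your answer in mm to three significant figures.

a ≈ 146 mm

Required P_cr = n·P = 1.8 × 203 = 365.4 kN
L_e = K·L = 2 × 5.47 = 10.94 m
Required I = P_cr·L_e²/(π²E) = 3.654×10^5 × 10.94² / (π² × 1.17×10^11) = 3.787×10^-5 m⁴
I_req = 3.787×10^7 mm⁴
Solid square: I = a⁴/12  ⇒  a = (12I)^(1/4) = (12×3.787×10^7)^(1/4) = 146 mm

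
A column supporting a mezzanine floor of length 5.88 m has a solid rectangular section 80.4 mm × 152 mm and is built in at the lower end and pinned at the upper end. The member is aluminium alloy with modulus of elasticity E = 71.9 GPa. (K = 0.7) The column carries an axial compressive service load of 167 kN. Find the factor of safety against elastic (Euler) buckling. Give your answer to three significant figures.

Buckling occurs about the weak axis: I_min = h·b³/12 with b = 80.4 mm (the shorter side).
I_min = 152×80.4³/12 = 6.583×10^6 mm⁴
I = 6.583×10^6 mm⁴ = 6.583×10^-6 m⁴
Effective length L_e = K·L = 0.7 × 5.88 = 4.116 m
P_cr = π²EI / L_e² = π² × 71.9×10⁹ × 6.583×10^-6 / 4.116² = 2.757×10^5 N
Factor of safety n = P_cr / P = 275.75 / 167 = 1.65

n ≈ 1.65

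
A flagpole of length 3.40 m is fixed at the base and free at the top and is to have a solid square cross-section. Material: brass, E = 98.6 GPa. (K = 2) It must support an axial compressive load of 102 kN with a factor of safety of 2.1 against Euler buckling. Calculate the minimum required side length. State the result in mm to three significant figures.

a ≈ 105 mm

Required P_cr = n·P = 2.1 × 102 = 214.2 kN
L_e = K·L = 2 × 3.40 = 6.800 m
Required I = P_cr·L_e²/(π²E) = 2.142×10^5 × 6.800² / (π² × 9.86×10^10) = 1.018×10^-5 m⁴
I_req = 1.018×10^7 mm⁴
Solid square: I = a⁴/12  ⇒  a = (12I)^(1/4) = (12×1.018×10^7)^(1/4) = 105 mm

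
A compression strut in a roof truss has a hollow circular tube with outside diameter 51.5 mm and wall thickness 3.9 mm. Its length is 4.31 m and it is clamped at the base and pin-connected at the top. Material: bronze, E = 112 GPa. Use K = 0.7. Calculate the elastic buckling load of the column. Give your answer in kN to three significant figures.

P_cr ≈ 20.2 kN

Inner diameter d_i = 51.5 − 2×3.9 = 43.70 mm
I = π(d_o⁴ − d_i⁴)/64 = π(51.5⁴ − 43.70⁴)/64 = 1.663×10^5 mm⁴
I = 1.663×10^5 mm⁴ = 1.663×10^-7 m⁴
Effective length L_e = K·L = 0.7 × 4.31 = 3.017 m
P_cr = π²EI / L_e² = π² × 112×10⁹ × 1.663×10^-7 / 3.017² = 2.019×10^4 N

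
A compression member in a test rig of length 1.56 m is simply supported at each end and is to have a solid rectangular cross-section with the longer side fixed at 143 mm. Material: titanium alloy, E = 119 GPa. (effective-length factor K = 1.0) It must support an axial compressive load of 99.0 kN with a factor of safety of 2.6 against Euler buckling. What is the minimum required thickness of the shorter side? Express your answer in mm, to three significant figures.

Required P_cr = n·P = 2.6 × 99.0 = 257.4 kN
L_e = K·L = 1 × 1.56 = 1.560 m
Required I = P_cr·L_e²/(π²E) = 2.574×10^5 × 1.560² / (π² × 1.19×10^11) = 5.333×10^-7 m⁴
I_req = 5.333×10^5 mm⁴
Rectangle, weak axis: I_min = h·b³/12 with h = 143 mm fixed  ⇒  b = (12I/h)^(1/3) = 35.5 mm

b ≈ 35.5 mm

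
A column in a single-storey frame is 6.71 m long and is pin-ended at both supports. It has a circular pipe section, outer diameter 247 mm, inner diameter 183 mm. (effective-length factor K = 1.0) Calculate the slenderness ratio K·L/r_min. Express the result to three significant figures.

d_o = 247 mm, d_i = 183 mm
I = π(d_o⁴ − d_i⁴)/64 = π(247⁴ − 183.0⁴)/64 = 1.277×10^8 mm⁴
A = 2.161×10^4 mm²;  r_min = √(I/A) = √(1.277×10^8/2.161×10^4) = 76.85 mm
L_e = K·L = 1 × 6.71 m = 6.710 m = 6710.0 mm
λ = L_e / r_min = 6710.0 / 76.85 = 87.3

λ ≈ 87.3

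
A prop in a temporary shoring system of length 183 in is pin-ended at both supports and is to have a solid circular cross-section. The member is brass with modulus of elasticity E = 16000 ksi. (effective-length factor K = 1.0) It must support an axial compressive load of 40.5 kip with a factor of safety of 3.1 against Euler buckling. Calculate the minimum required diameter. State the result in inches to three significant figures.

Required P_cr = n·P = 3.1 × 40.5 = 125.6 kip
L_e = K·L = 1 × 183 = 183.0 in
Required I = P_cr·L_e²/(π²E) = 1.256×10^5 × 183.0² / (π² × 1.60×10^7) = 26.63 in⁴
Solid circle: I = πd⁴/64  ⇒  d = (64I/π)^(1/4) = (64×26.63/π)^(1/4) = 4.83 in

d ≈ 4.83 in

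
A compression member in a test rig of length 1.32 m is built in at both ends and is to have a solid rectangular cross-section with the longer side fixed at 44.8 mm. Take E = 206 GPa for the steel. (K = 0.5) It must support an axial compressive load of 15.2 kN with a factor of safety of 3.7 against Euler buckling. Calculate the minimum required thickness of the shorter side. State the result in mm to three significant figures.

Required P_cr = n·P = 3.7 × 15.2 = 56.24 kN
L_e = K·L = 0.5 × 1.32 = 0.6600 m
Required I = P_cr·L_e²/(π²E) = 5.624×10^4 × 0.6600² / (π² × 2.06×10^11) = 1.205×10^-8 m⁴
I_req = 1.205×10^4 mm⁴
Rectangle, weak axis: I_min = h·b³/12 with h = 44.8 mm fixed  ⇒  b = (12I/h)^(1/3) = 14.8 mm

b ≈ 14.8 mm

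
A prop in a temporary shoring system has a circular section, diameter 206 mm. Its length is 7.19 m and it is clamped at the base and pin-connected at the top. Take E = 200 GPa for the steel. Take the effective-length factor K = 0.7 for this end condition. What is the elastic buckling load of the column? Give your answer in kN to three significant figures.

I = πd⁴/64 = π×206⁴/64 = 8.840×10^7 mm⁴
I = 8.840×10^7 mm⁴ = 8.840×10^-5 m⁴
Effective length L_e = K·L = 0.7 × 7.19 = 5.033 m
P_cr = π²EI / L_e² = π² × 200×10⁹ × 8.840×10^-5 / 5.033² = 6.888×10^6 N

P_cr ≈ 6890 kN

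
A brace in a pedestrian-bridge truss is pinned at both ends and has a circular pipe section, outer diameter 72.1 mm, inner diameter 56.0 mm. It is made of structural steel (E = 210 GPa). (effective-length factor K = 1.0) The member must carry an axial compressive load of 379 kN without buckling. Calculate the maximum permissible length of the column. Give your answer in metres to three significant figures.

d_o = 72.1 mm, d_i = 56.0 mm
I = π(d_o⁴ − d_i⁴)/64 = π(72.1⁴ − 56.00⁴)/64 = 8.438×10^5 mm⁴
I = 8.438×10^-7 m⁴
At the buckling limit P_cr = P = 3.790×10^5 N
From P_cr = π²EI/(K·L)²:  L = (1/K)·√(π²EI/P_cr) = (1/1)·√(π²×2.10×10^11×8.438×10^-7/3.790×10^5)
L = 2.15 m

L_max ≈ 2.15 m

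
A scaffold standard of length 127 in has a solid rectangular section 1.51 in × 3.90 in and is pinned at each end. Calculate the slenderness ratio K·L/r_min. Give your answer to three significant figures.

λ ≈ 291

Buckling occurs about the weak axis: I_min = h·b³/12 with b = 1.51 in (the shorter side).
I_min = 3.90×1.51³/12 = 1.119 in⁴
A = 5.889 in²;  r_min = √(I/A) = √(1.119/5.889) = 0.4359 in
L_e = K·L = 1 × 127 = 127.0 in
λ = L_e / r_min = 127.00 / 0.4359 = 291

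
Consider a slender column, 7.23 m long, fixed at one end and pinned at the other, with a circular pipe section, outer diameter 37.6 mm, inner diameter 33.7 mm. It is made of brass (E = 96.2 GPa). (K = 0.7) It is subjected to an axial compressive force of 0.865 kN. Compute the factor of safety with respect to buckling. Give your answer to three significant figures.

n ≈ 1.49

d_o = 37.6 mm, d_i = 33.7 mm
I = π(d_o⁴ − d_i⁴)/64 = π(37.6⁴ − 33.70⁴)/64 = 3.480×10^4 mm⁴
I = 3.480×10^4 mm⁴ = 3.480×10^-8 m⁴
Effective length L_e = K·L = 0.7 × 7.23 = 5.061 m
P_cr = π²EI / L_e² = π² × 96.2×10⁹ × 3.480×10^-8 / 5.061² = 1.290×10^3 N
Factor of safety n = P_cr / P = 1.2899 / 0.865 = 1.49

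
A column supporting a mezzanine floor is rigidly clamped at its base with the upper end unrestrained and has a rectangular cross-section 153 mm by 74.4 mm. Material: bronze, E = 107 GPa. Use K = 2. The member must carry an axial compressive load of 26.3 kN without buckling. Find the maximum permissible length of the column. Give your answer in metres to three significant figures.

L_max ≈ 7.26 m

Buckling occurs about the weak axis: I_min = h·b³/12 with b = 74.4 mm (the shorter side).
I_min = 153×74.4³/12 = 5.251×10^6 mm⁴
I = 5.251×10^-6 m⁴
At the buckling limit P_cr = P = 2.630×10^4 N
From P_cr = π²EI/(K·L)²:  L = (1/K)·√(π²EI/P_cr) = (1/2)·√(π²×1.07×10^11×5.251×10^-6/2.630×10^4)
L = 7.26 m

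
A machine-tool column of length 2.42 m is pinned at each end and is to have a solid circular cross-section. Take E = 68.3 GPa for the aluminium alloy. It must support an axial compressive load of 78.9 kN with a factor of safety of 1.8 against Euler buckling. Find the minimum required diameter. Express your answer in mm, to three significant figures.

d ≈ 70.8 mm

Required P_cr = n·P = 1.8 × 78.9 = 142.0 kN
L_e = K·L = 1 × 2.42 = 2.420 m
Required I = P_cr·L_e²/(π²E) = 1.420×10^5 × 2.420² / (π² × 6.83×10^10) = 1.234×10^-6 m⁴
I_req = 1.234×10^6 mm⁴
Solid circle: I = πd⁴/64  ⇒  d = (64I/π)^(1/4) = (64×1.234×10^6/π)^(1/4) = 70.8 mm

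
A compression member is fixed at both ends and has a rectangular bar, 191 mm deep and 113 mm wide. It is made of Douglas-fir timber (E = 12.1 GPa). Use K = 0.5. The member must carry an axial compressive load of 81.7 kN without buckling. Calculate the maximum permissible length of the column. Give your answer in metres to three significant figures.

Buckling occurs about the weak axis: I_min = h·b³/12 with b = 113 mm (the shorter side).
I_min = 191×113³/12 = 2.297×10^7 mm⁴
I = 2.297×10^-5 m⁴
At the buckling limit P_cr = P = 8.170×10^4 N
From P_cr = π²EI/(K·L)²:  L = (1/K)·√(π²EI/P_cr) = (1/0.5)·√(π²×1.21×10^10×2.297×10^-5/8.170×10^4)
L = 11.6 m

L_max ≈ 11.6 m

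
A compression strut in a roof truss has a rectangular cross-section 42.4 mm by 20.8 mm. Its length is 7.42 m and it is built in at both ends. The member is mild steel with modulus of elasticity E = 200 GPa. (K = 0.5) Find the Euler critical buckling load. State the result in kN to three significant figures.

P_cr ≈ 4.56 kN

Buckling occurs about the weak axis: I_min = h·b³/12 with b = 20.8 mm (the shorter side).
I_min = 42.4×20.8³/12 = 3.180×10^4 mm⁴
I = 3.180×10^4 mm⁴ = 3.180×10^-8 m⁴
Effective length L_e = K·L = 0.5 × 7.42 = 3.710 m
P_cr = π²EI / L_e² = π² × 200×10⁹ × 3.180×10^-8 / 3.710² = 4.560×10^3 N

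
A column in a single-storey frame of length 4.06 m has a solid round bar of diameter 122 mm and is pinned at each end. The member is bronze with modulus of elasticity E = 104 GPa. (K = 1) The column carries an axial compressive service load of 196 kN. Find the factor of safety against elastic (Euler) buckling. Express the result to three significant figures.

I = πd⁴/64 = π×122⁴/64 = 1.087×10^7 mm⁴
I = 1.087×10^7 mm⁴ = 1.087×10^-5 m⁴
Effective length L_e = K·L = 1 × 4.06 = 4.060 m
P_cr = π²EI / L_e² = π² × 104×10⁹ × 1.087×10^-5 / 4.060² = 6.772×10^5 N
Factor of safety n = P_cr / P = 677.16 / 196 = 3.45

n ≈ 3.45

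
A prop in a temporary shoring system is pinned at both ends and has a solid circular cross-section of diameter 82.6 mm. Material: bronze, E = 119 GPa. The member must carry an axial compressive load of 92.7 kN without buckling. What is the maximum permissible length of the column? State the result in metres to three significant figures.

L_max ≈ 5.38 m

I = πd⁴/64 = π×82.6⁴/64 = 2.285×10^6 mm⁴
I = 2.285×10^-6 m⁴
At the buckling limit P_cr = P = 9.270×10^4 N
From P_cr = π²EI/(K·L)²:  L = (1/K)·√(π²EI/P_cr) = (1/1)·√(π²×1.19×10^11×2.285×10^-6/9.270×10^4)
L = 5.38 m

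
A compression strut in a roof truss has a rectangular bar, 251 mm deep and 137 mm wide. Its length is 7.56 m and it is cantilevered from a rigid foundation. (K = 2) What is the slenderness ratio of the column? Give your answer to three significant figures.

For a rectangle r_min = b/√12 = 137/√12 = 39.55 mm
L_e = K·L = 2 × 7.56 m = 15.12 m = 15120 mm
λ = L_e / r_min = 15120 / 39.55 = 382

λ ≈ 382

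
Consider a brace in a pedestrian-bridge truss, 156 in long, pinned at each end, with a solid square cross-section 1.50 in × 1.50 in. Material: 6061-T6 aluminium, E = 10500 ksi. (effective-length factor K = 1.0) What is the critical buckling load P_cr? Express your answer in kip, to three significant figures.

I = a⁴/12 = 1.50⁴/12 = 0.4219 in⁴
Effective length L_e = K·L = 1 × 156 = 156.0 in
P_cr = π²EI / L_e² = π² × 10500×10³ × 0.4219 / 156.0² = 1.796×10^3 lb

P_cr ≈ 1.80 kip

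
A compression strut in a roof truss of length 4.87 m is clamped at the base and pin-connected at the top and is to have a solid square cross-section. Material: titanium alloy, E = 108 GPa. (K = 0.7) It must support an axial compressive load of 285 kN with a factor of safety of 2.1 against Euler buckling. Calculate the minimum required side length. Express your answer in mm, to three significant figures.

Required P_cr = n·P = 2.1 × 285 = 598.5 kN
L_e = K·L = 0.7 × 4.87 = 3.409 m
Required I = P_cr·L_e²/(π²E) = 5.985×10^5 × 3.409² / (π² × 1.08×10^11) = 6.525×10^-6 m⁴
I_req = 6.525×10^6 mm⁴
Solid square: I = a⁴/12  ⇒  a = (12I)^(1/4) = (12×6.525×10^6)^(1/4) = 94.1 mm

a ≈ 94.1 mm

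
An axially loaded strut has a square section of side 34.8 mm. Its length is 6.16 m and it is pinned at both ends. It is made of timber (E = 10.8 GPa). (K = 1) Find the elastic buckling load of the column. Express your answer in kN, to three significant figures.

P_cr ≈ 0.343 kN

I = a⁴/12 = 34.8⁴/12 = 1.222×10^5 mm⁴
I = 1.222×10^5 mm⁴ = 1.222×10^-7 m⁴
Effective length L_e = K·L = 1 × 6.16 = 6.160 m
P_cr = π²EI / L_e² = π² × 10.8×10⁹ × 1.222×10^-7 / 6.160² = 343.3 N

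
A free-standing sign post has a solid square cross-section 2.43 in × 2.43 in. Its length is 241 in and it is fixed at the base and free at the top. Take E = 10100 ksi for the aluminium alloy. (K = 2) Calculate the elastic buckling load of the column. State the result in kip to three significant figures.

P_cr ≈ 1.25 kip

I = a⁴/12 = 2.43⁴/12 = 2.906 in⁴
Effective length L_e = K·L = 2 × 241 = 482.0 in
P_cr = π²EI / L_e² = π² × 10100×10³ × 2.906 / 482.0² = 1.247×10^3 lb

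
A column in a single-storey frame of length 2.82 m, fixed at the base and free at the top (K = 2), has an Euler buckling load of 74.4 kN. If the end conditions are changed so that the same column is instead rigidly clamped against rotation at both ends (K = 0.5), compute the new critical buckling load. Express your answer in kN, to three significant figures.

P_cr ≈ 1190 kN

P_cr ∝ 1/K², so P_cr,new = P_cr,old × (K_old/K_new)² = 74.4 × (2/0.5)²
= 74.4 × 16.00 = 1190 kN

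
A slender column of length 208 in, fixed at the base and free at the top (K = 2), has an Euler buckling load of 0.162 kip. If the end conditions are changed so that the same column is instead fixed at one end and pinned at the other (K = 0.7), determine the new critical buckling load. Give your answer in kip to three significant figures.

P_cr ≈ 1.32 kip

P_cr ∝ 1/K², so P_cr,new = P_cr,old × (K_old/K_new)² = 0.162 × (2/0.7)²
= 0.162 × 8.163 = 1.32 kip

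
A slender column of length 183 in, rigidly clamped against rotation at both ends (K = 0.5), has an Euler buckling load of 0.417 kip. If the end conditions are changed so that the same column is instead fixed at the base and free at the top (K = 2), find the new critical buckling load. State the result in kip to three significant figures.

P_cr ≈ 0.0261 kip

P_cr ∝ 1/K², so P_cr,new = P_cr,old × (K_old/K_new)² = 0.417 × (0.5/2)²
= 0.417 × 0.06250 = 0.0261 kip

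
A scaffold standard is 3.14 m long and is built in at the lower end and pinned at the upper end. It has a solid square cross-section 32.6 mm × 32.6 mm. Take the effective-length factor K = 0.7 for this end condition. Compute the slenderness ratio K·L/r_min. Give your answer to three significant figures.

For a square r = a/√12 = 32.6/√12 = 9.411 mm
L_e = K·L = 0.7 × 3.14 m = 2.198 m = 2198.0 mm
λ = L_e / r_min = 2198.0 / 9.411 = 234

λ ≈ 234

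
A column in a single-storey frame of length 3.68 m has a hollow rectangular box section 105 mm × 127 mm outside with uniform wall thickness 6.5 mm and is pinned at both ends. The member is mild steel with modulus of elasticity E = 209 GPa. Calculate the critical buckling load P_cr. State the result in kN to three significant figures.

Inner dimensions: h_i = 127 − 2×6.5 = 114.0 mm, b_i = 105 − 2×6.5 = 92.00 mm
Weak-axis I_min = (h_o·b_o³ − h_i·b_i³)/12 with b_o = 105, b_i = 92.00 mm (shorter outer/inner sides).
I_min = (127×105³ − 114.0×92.00³)/12 = 4.854×10^6 mm⁴
I = 4.854×10^6 mm⁴ = 4.854×10^-6 m⁴
Effective length L_e = K·L = 1 × 3.68 = 3.680 m
P_cr = π²EI / L_e² = π² × 209×10⁹ × 4.854×10^-6 / 3.680² = 7.393×10^5 N

P_cr ≈ 739 kN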